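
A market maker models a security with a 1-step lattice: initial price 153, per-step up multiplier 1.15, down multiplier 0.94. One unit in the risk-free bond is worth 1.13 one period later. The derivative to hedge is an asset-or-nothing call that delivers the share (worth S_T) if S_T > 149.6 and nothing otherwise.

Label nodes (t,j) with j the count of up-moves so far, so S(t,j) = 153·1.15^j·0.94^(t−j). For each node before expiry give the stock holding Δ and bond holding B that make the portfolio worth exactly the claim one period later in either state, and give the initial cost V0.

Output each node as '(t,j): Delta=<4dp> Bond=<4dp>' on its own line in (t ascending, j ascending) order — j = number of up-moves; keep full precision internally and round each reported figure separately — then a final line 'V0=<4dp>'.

(0,0): Delta=5.4762 Bond=-696.9785
V0=140.8786

Since d<R<u, set p* = (R−d)/(u−d) = 0.9048; price each node as the discounted p*-expectation of its children.
Payoff layer (t=1): V(1,0)=0.0000, V(1,1)=175.9500
(0,0): S=153.0000. Δ = (V_up−V_dn)/(S_up−S_dn) = (175.9500−0.0000)/(175.9500−143.8200) = 5.4762. V = [p*·175.9500 + (1−p*)·0.0000]/1.13 = 140.8786. B = V − Δ·S = -696.9785.
Self-financing check: at every node Δ·S+B equals the discounted successor values.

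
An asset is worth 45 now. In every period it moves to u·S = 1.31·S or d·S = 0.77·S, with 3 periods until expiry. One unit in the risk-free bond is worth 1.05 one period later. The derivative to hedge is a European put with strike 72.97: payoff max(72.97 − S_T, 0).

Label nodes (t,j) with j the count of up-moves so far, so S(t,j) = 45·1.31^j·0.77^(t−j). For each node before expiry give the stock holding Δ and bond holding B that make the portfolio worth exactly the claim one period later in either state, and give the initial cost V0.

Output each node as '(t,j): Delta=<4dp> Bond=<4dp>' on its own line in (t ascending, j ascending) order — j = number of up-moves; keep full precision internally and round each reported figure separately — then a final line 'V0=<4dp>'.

The replicating-portfolio and risk-neutral prices coincide; use p* = (1.05−0.77)/(1.31−0.77) = 0.5185 for the latter.
At expiry t=3: V(3,0)=52.4260, V(3,1)=38.0185, V(3,2)=13.5071, V(3,3)=0.0000
  t=2,j=0: stock 26.6805 → up 34.9515 (V=38.0185), down 20.5440 (V=52.4260). Price 42.8147; hedge Δ=-1.0000, bond B=69.4952.
  t=2,j=1: stock 45.3915 → up 59.4629 (V=13.5071), down 34.9515 (V=38.0185). Price 24.1037; hedge Δ=-1.0000, bond B=69.4952.
  t=2,j=2: stock 77.2245 → up 101.1641 (V=0.0000), down 59.4629 (V=13.5071). Price 6.1937; hedge Δ=-0.3239, bond B=31.2070.
  t=1,j=0: stock 34.6500 → up 45.3915 (V=24.1037), down 26.6805 (V=42.8147). Price 31.5359; hedge Δ=-1.0000, bond B=66.1859.
  t=1,j=1: stock 58.9500 → up 77.2245 (V=6.1937), down 45.3915 (V=24.1037). Price 14.1115; hedge Δ=-0.5626, bond B=47.2781.
  t=0,j=0: stock 45.0000 → up 58.9500 (V=14.1115), down 34.6500 (V=31.5359). Price 21.4296; hedge Δ=-0.7171, bond B=53.6970.
Self-financing check: at every node Δ·S+B equals the discounted successor values.

(0,0): Delta=-0.7171 Bond=53.6970
(1,0): Delta=-1.0000 Bond=66.1859
(1,1): Delta=-0.5626 Bond=47.2781
(2,0): Delta=-1.0000 Bond=69.4952
(2,1): Delta=-1.0000 Bond=69.4952
(2,2): Delta=-0.3239 Bond=31.2070
V0=21.4296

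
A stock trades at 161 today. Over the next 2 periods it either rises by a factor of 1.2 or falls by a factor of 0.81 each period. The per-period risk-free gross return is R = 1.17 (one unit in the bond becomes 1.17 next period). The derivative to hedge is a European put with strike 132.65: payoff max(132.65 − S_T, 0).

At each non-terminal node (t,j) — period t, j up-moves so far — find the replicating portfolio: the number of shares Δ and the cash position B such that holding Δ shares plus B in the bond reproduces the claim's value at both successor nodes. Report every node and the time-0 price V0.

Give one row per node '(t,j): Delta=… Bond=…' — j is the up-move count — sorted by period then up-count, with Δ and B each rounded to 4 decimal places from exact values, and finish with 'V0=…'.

(0,0): Delta=-0.0283 Bond=4.6715
(1,0): Delta=-0.5312 Bond=71.0530
(1,1): Delta=0.0000 Bond=0.0000
V0=0.1168

The replicating-portfolio and risk-neutral prices coincide; use p* = (1.17−0.81)/(1.2−0.81) = 0.9231 for the latter.
At expiry t=2: V(2,0)=27.0179, V(2,1)=0.0000, V(2,2)=0.0000
(1,0): S=130.4100. Δ = (V_up−V_dn)/(S_up−S_dn) = (0.0000−27.0179)/(156.4920−105.6321) = -0.5312. V = [p*·0.0000 + (1−p*)·27.0179]/1.17 = 1.7763. B = V − Δ·S = 71.0530.
(1,1): S=193.2000. Δ = (V_up−V_dn)/(S_up−S_dn) = (0.0000−0.0000)/(231.8400−156.4920) = 0.0000. V = [p*·0.0000 + (1−p*)·0.0000]/1.17 = 0.0000. B = V − Δ·S = 0.0000.
(0,0): S=161.0000. Δ = (V_up−V_dn)/(S_up−S_dn) = (0.0000−1.7763)/(193.2000−130.4100) = -0.0283. V = [p*·0.0000 + (1−p*)·1.7763]/1.17 = 0.1168. B = V − Δ·S = 4.6715.
The time-0 hedge costs 0.1168, which is the no-arbitrage price.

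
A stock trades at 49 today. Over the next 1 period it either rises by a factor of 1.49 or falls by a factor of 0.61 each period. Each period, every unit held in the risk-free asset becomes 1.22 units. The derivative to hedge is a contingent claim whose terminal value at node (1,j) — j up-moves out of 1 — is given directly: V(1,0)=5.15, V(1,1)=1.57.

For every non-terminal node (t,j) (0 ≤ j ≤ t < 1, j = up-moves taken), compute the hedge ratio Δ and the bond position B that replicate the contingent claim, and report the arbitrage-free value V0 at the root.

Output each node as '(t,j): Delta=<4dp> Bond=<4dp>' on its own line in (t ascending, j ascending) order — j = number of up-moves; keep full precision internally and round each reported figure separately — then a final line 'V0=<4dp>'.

No-arbitrage ⇒ martingale measure with p* = (R−d)/(u−d) = 0.6932.
Terminal values V(1,·): V(1,0)=5.1500, V(1,1)=1.5700
  t=0,j=0: stock 49.0000 → up 73.0100 (V=1.5700), down 29.8900 (V=5.1500). Price 2.1872; hedge Δ=-0.0830, bond B=6.2554.
The time-0 hedge costs 2.1872, which is the no-arbitrage price.

(0,0): Delta=-0.0830 Bond=6.2554
V0=2.1872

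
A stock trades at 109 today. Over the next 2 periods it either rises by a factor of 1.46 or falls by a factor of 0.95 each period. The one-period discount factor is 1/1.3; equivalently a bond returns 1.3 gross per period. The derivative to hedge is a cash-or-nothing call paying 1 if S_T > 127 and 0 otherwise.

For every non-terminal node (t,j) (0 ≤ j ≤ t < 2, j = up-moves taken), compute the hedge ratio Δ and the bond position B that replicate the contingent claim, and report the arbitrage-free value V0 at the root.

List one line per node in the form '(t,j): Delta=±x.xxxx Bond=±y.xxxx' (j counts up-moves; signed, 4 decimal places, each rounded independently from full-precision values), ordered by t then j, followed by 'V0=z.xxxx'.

The replicating-portfolio and risk-neutral prices coincide; use p* = (1.3−0.95)/(1.46−0.95) = 0.6863 for the latter.
Payoff layer (t=2): V(2,0)=0.0000, V(2,1)=1.0000, V(2,2)=1.0000
  t=1,j=0: stock 103.5500 → up 151.1830 (V=1.0000), down 98.3725 (V=0.0000). Price 0.5279; hedge Δ=0.0189, bond B=-1.4329.
  t=1,j=1: stock 159.1400 → up 232.3444 (V=1.0000), down 151.1830 (V=1.0000). Price 0.7692; hedge Δ=0.0000, bond B=0.7692.
  t=0,j=0: stock 109.0000 → up 159.1400 (V=0.7692), down 103.5500 (V=0.5279). Price 0.5335; hedge Δ=0.0043, bond B=0.0603.
The time-0 hedge costs 0.5335, which is the no-arbitrage price.

(0,0): Delta=0.0043 Bond=0.0603
(1,0): Delta=0.0189 Bond=-1.4329
(1,1): Delta=0.0000 Bond=0.7692
V0=0.5335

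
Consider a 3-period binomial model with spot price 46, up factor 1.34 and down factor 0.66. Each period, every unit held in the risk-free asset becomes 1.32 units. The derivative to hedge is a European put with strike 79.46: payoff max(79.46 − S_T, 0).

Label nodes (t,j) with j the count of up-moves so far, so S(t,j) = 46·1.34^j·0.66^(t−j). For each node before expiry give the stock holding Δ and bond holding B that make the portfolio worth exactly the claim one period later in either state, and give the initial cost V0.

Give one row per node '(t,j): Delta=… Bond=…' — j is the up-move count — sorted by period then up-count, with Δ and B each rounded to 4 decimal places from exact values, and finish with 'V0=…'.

Under the risk-neutral measure, an up-move has probability p* = (R−d)/(u−d) = 0.9706 and values discount at R = 1.32.
Terminal payoffs: V(3,0)=66.2352, V(3,1)=52.6096, V(3,2)=24.9456, V(3,3)=0.0000
(2,0): S=20.0376. Δ = (V_up−V_dn)/(S_up−S_dn) = (52.6096−66.2352)/(26.8504−13.2248) = -1.0000. V = [p*·52.6096 + (1−p*)·66.2352]/1.32 = 40.1594. B = V − Δ·S = 60.1970.
(2,1): S=40.6824. Δ = (V_up−V_dn)/(S_up−S_dn) = (24.9456−52.6096)/(54.5144−26.8504) = -1.0000. V = [p*·24.9456 + (1−p*)·52.6096]/1.32 = 19.5146. B = V − Δ·S = 60.1970.
(2,2): S=82.5976. Δ = (V_up−V_dn)/(S_up−S_dn) = (0.0000−24.9456)/(110.6808−54.5144) = -0.4441. V = [p*·0.0000 + (1−p*)·24.9456]/1.32 = 0.5558. B = V − Δ·S = 37.2405.
(1,0): S=30.3600. Δ = (V_up−V_dn)/(S_up−S_dn) = (19.5146−40.1594)/(40.6824−20.0376) = -1.0000. V = [p*·19.5146 + (1−p*)·40.1594]/1.32 = 15.2438. B = V − Δ·S = 45.6038.
(1,1): S=61.6400. Δ = (V_up−V_dn)/(S_up−S_dn) = (0.5558−19.5146)/(82.5976−40.6824) = -0.4523. V = [p*·0.5558 + (1−p*)·19.5146]/1.32 = 0.8435. B = V − Δ·S = 28.7240.
(0,0): S=46.0000. Δ = (V_up−V_dn)/(S_up−S_dn) = (0.8435−15.2438)/(61.6400−30.3600) = -0.4604. V = [p*·0.8435 + (1−p*)·15.2438]/1.32 = 0.9599. B = V − Δ·S = 22.1367.
Self-financing check: at every node Δ·S+B equals the discounted successor values.

(0,0): Delta=-0.4604 Bond=22.1367
(1,0): Delta=-1.0000 Bond=45.6038
(1,1): Delta=-0.4523 Bond=28.7240
(2,0): Delta=-1.0000 Bond=60.1970
(2,1): Delta=-1.0000 Bond=60.1970
(2,2): Delta=-0.4441 Bond=37.2405
V0=0.9599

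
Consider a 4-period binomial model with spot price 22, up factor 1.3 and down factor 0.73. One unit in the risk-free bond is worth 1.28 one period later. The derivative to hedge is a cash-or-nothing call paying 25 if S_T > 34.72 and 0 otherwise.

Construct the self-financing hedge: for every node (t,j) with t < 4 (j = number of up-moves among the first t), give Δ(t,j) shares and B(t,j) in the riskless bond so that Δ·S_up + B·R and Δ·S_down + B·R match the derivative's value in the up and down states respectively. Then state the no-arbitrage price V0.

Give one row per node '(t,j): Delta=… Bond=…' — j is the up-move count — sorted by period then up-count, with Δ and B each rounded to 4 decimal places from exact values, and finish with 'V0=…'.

(0,0): Delta=0.0932 Bond=7.1979
(1,0): Delta=1.5519 Bond=-14.2146
(1,1): Delta=0.0634 Bond=10.0653
(2,0): Delta=0.0000 Bond=0.0000
(2,1): Delta=1.5836 Bond=-18.8563
(2,2): Delta=0.0323 Bond=14.0377
(3,0): Delta=0.0000 Bond=0.0000
(3,1): Delta=0.0000 Bond=0.0000
(3,2): Delta=1.6160 Bond=-25.0137
(3,3): Delta=0.0000 Bond=19.5312
V0=9.2476

Under the risk-neutral measure, an up-move has probability p* = (R−d)/(u−d) = 0.9649 and values discount at R = 1.28.
Terminal values V(4,·): V(4,0)=0.0000, V(4,1)=0.0000, V(4,2)=0.0000, V(4,3)=25.0000, V(4,4)=25.0000
  t=3,j=0: stock 8.5584 → up 11.1259 (V=0.0000), down 6.2476 (V=0.0000). Price 0.0000; hedge Δ=0.0000, bond B=0.0000.
  t=3,j=1: stock 15.2409 → up 19.8132 (V=0.0000), down 11.1259 (V=0.0000). Price 0.0000; hedge Δ=0.0000, bond B=0.0000.
  t=3,j=2: stock 27.1414 → up 35.2838 (V=25.0000), down 19.8132 (V=0.0000). Price 18.8459; hedge Δ=1.6160, bond B=-25.0137.
  t=3,j=3: stock 48.3340 → up 62.8342 (V=25.0000), down 35.2838 (V=25.0000). Price 19.5312; hedge Δ=0.0000, bond B=19.5312.
  t=2,j=0: stock 11.7238 → up 15.2409 (V=0.0000), down 8.5584 (V=0.0000). Price 0.0000; hedge Δ=0.0000, bond B=0.0000.
  t=2,j=1: stock 20.8780 → up 27.1414 (V=18.8459), down 15.2409 (V=0.0000). Price 14.2068; hedge Δ=1.5836, bond B=-18.8563.
  t=2,j=2: stock 37.1800 → up 48.3340 (V=19.5312), down 27.1414 (V=18.8459). Price 15.2400; hedge Δ=0.0323, bond B=14.0377.
  t=1,j=0: stock 16.0600 → up 20.8780 (V=14.2068), down 11.7238 (V=0.0000). Price 10.7096; hedge Δ=1.5519, bond B=-14.2146.
  t=1,j=1: stock 28.6000 → up 37.1800 (V=15.2400), down 20.8780 (V=14.2068). Price 11.8779; hedge Δ=0.0634, bond B=10.0653.
  t=0,j=0: stock 22.0000 → up 28.6000 (V=11.8779), down 16.0600 (V=10.7096). Price 9.2476; hedge Δ=0.0932, bond B=7.1979.
Self-financing check: at every node Δ·S+B equals the discounted successor values.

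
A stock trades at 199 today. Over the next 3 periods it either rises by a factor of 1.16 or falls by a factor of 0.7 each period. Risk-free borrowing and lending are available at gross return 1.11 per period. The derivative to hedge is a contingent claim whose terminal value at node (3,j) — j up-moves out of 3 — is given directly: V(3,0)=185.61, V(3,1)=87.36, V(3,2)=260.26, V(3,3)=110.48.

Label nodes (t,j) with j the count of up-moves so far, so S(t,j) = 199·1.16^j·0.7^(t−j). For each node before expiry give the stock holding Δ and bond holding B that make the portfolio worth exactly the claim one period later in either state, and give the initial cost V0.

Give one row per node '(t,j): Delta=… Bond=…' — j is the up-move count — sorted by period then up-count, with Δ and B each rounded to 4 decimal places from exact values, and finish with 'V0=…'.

(0,0): Delta=-0.7682 Bond=261.5709
(1,0): Delta=2.0165 Bond=-97.5728
(1,1): Delta=-0.9732 Bond=337.6506
(2,0): Delta=-2.1904 Bond=301.9107
(2,1): Delta=2.3261 Bond=-158.3322
(2,2): Delta=-1.2160 Bond=439.8073
V0=108.6892

Since d<R<u, set p* = (R−d)/(u−d) = 0.8913; price each node as the discounted p*-expectation of its children.
Payoff layer (t=3): V(3,0)=185.6100, V(3,1)=87.3600, V(3,2)=260.2600, V(3,3)=110.4800
  t=2,j=0: stock 97.5100 → up 113.1116 (V=87.3600), down 68.2570 (V=185.6100). Price 88.3237; hedge Δ=-2.1904, bond B=301.9107.
  t=2,j=1: stock 161.5880 → up 187.4421 (V=260.2600), down 113.1116 (V=87.3600). Price 217.5374; hedge Δ=2.3261, bond B=-158.3322.
  t=2,j=2: stock 267.7744 → up 310.6183 (V=110.4800), down 187.4421 (V=260.2600). Price 114.1986; hedge Δ=-1.2160, bond B=439.8073.
  t=1,j=0: stock 139.3000 → up 161.5880 (V=217.5374), down 97.5100 (V=88.3237). Price 183.3265; hedge Δ=2.0165, bond B=-97.5728.
  t=1,j=1: stock 230.8400 → up 267.7744 (V=114.1986), down 161.5880 (V=217.5374). Price 113.0010; hedge Δ=-0.9732, bond B=337.6506.
  t=0,j=0: stock 199.0000 → up 230.8400 (V=113.0010), down 139.3000 (V=183.3265). Price 108.6892; hedge Δ=-0.7682, bond B=261.5709.
Check: Δ(0,0)·S0 + B(0,0) = 108.6892 = V0.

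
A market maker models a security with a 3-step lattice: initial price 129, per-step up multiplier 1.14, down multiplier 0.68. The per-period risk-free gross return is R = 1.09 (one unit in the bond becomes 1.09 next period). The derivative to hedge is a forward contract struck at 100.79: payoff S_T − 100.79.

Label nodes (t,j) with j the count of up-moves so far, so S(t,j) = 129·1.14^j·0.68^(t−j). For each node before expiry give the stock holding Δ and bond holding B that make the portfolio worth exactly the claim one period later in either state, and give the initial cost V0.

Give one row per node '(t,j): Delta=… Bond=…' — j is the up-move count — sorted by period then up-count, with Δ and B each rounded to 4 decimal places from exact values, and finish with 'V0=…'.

Since d<R<u, set p* = (R−d)/(u−d) = 0.8913; price each node as the discounted p*-expectation of its children.
Terminal payoffs: V(3,0)=-60.2283, V(3,1)=-32.7895, V(3,2)=13.2109, V(3,3)=90.3292
  t=2,j=0: stock 59.6496 → up 68.0005 (V=-32.7895), down 40.5617 (V=-60.2283). Price -32.8183; hedge Δ=1.0000, bond B=-92.4679.
  t=2,j=1: stock 100.0008 → up 114.0009 (V=13.2109), down 68.0005 (V=-32.7895). Price 7.5329; hedge Δ=1.0000, bond B=-92.4679.
  t=2,j=2: stock 167.6484 → up 191.1192 (V=90.3292), down 114.0009 (V=13.2109). Price 75.1805; hedge Δ=1.0000, bond B=-92.4679.
  t=1,j=0: stock 87.7200 → up 100.0008 (V=7.5329), down 59.6496 (V=-32.8183). Price 2.8871; hedge Δ=1.0000, bond B=-84.8329.
  t=1,j=1: stock 147.0600 → up 167.6484 (V=75.1805), down 100.0008 (V=7.5329). Price 62.2271; hedge Δ=1.0000, bond B=-84.8329.
  t=0,j=0: stock 129.0000 → up 147.0600 (V=62.2271), down 87.7200 (V=2.8871). Price 51.1716; hedge Δ=1.0000, bond B=-77.8284.
Root portfolio cost Δ·129+B reproduces V0=51.1716.

(0,0): Delta=1.0000 Bond=-77.8284
(1,0): Delta=1.0000 Bond=-84.8329
(1,1): Delta=1.0000 Bond=-84.8329
(2,0): Delta=1.0000 Bond=-92.4679
(2,1): Delta=1.0000 Bond=-92.4679
(2,2): Delta=1.0000 Bond=-92.4679
V0=51.1716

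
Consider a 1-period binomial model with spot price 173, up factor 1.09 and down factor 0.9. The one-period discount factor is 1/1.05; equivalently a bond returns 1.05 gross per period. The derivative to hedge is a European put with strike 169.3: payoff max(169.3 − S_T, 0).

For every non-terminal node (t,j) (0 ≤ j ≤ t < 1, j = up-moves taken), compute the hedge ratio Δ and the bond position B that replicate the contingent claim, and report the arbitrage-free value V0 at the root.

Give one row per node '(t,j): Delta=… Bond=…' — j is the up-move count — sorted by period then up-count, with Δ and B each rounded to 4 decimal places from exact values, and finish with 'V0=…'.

(0,0): Delta=-0.4138 Bond=74.3058
V0=2.7268

Under the risk-neutral measure, an up-move has probability p* = (R−d)/(u−d) = 0.7895 and values discount at R = 1.05.
At expiry t=1: V(1,0)=13.6000, V(1,1)=0.0000
(0,0): S=173.0000. Δ = (V_up−V_dn)/(S_up−S_dn) = (0.0000−13.6000)/(188.5700−155.7000) = -0.4138. V = [p*·0.0000 + (1−p*)·13.6000]/1.05 = 2.7268. B = V − Δ·S = 74.3058.
Check: Δ(0,0)·S0 + B(0,0) = 2.7268 = V0.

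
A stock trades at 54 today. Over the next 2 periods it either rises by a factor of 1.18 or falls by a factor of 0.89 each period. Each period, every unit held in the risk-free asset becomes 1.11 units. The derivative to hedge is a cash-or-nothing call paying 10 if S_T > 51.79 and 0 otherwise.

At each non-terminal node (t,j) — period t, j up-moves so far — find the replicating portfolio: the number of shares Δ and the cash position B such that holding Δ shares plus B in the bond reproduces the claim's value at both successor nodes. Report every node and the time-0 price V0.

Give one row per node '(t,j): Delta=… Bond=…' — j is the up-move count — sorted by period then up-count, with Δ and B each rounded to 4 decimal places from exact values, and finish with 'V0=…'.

(0,0): Delta=0.1389 Bond=0.1448
(1,0): Delta=0.7175 Bond=-27.6483
(1,1): Delta=0.0000 Bond=9.0090
V0=7.6433

No-arbitrage ⇒ martingale measure with p* = (R−d)/(u−d) = 0.7586.
At expiry t=2: V(2,0)=0.0000, V(2,1)=10.0000, V(2,2)=10.0000
  t=1,j=0: stock 48.0600 → up 56.7108 (V=10.0000), down 42.7734 (V=0.0000). Price 6.8344; hedge Δ=0.7175, bond B=-27.6483.
  t=1,j=1: stock 63.7200 → up 75.1896 (V=10.0000), down 56.7108 (V=10.0000). Price 9.0090; hedge Δ=0.0000, bond B=9.0090.
  t=0,j=0: stock 54.0000 → up 63.7200 (V=9.0090), down 48.0600 (V=6.8344). Price 7.6433; hedge Δ=0.1389, bond B=0.1448.
The time-0 hedge costs 7.6433, which is the no-arbitrage price.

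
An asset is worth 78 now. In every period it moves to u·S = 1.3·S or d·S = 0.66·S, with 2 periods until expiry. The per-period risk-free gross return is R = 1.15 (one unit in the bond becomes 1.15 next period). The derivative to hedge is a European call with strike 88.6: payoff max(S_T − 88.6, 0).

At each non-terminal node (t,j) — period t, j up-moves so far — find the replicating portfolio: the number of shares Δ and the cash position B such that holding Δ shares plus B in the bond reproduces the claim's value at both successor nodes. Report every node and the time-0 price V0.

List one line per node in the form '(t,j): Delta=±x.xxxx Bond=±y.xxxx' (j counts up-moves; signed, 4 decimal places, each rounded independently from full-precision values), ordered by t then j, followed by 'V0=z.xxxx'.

(0,0): Delta=0.5764 Bond=-25.8029
(1,0): Delta=0.0000 Bond=0.0000
(1,1): Delta=0.6660 Bond=-38.7571
V0=19.1567

No-arbitrage ⇒ martingale measure with p* = (R−d)/(u−d) = 0.7656.
Terminal payoffs: V(2,0)=0.0000, V(2,1)=0.0000, V(2,2)=43.2200
  t=1,j=0: stock 51.4800 → up 66.9240 (V=0.0000), down 33.9768 (V=0.0000). Price 0.0000; hedge Δ=0.0000, bond B=0.0000.
  t=1,j=1: stock 101.4000 → up 131.8200 (V=43.2200), down 66.9240 (V=0.0000). Price 28.7742; hedge Δ=0.6660, bond B=-38.7571.
  t=0,j=0: stock 78.0000 → up 101.4000 (V=28.7742), down 51.4800 (V=0.0000). Price 19.1567; hedge Δ=0.5764, bond B=-25.8029.
Check: Δ(0,0)·S0 + B(0,0) = 19.1567 = V0.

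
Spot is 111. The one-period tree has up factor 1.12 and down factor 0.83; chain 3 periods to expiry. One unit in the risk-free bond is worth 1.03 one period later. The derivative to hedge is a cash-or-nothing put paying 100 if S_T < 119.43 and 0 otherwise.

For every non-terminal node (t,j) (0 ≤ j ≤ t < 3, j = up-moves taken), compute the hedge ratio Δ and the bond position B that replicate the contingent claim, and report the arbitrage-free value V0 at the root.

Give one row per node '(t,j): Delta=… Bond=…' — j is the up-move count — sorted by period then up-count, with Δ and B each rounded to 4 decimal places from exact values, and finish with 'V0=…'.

The replicating-portfolio and risk-neutral prices coincide; use p* = (1.03−0.83)/(1.12−0.83) = 0.6897 for the latter.
Terminal values V(3,·): V(3,0)=100.0000, V(3,1)=100.0000, V(3,2)=100.0000, V(3,3)=0.0000
(2,0): S=76.4679. Δ = (V_up−V_dn)/(S_up−S_dn) = (100.0000−100.0000)/(85.6440−63.4684) = 0.0000. V = [p*·100.0000 + (1−p*)·100.0000]/1.03 = 97.0874. B = V − Δ·S = 97.0874.
(2,1): S=103.1856. Δ = (V_up−V_dn)/(S_up−S_dn) = (100.0000−100.0000)/(115.5679−85.6440) = 0.0000. V = [p*·100.0000 + (1−p*)·100.0000]/1.03 = 97.0874. B = V − Δ·S = 97.0874.
(2,2): S=139.2384. Δ = (V_up−V_dn)/(S_up−S_dn) = (0.0000−100.0000)/(155.9470−115.5679) = -2.4765. V = [p*·0.0000 + (1−p*)·100.0000]/1.03 = 30.1306. B = V − Δ·S = 374.9582.
(1,0): S=92.1300. Δ = (V_up−V_dn)/(S_up−S_dn) = (97.0874−97.0874)/(103.1856−76.4679) = 0.0000. V = [p*·97.0874 + (1−p*)·97.0874]/1.03 = 94.2596. B = V − Δ·S = 94.2596.
(1,1): S=124.3200. Δ = (V_up−V_dn)/(S_up−S_dn) = (30.1306−97.0874)/(139.2384−103.1856) = -1.8572. V = [p*·30.1306 + (1−p*)·97.0874]/1.03 = 49.4274. B = V − Δ·S = 280.3130.
(0,0): S=111.0000. Δ = (V_up−V_dn)/(S_up−S_dn) = (49.4274−94.2596)/(124.3200−92.1300) = -1.3927. V = [p*·49.4274 + (1−p*)·94.2596]/1.03 = 61.4960. B = V − Δ·S = 216.0896.
Self-financing check: at every node Δ·S+B equals the discounted successor values.

(0,0): Delta=-1.3927 Bond=216.0896
(1,0): Delta=0.0000 Bond=94.2596
(1,1): Delta=-1.8572 Bond=280.3130
(2,0): Delta=0.0000 Bond=97.0874
(2,1): Delta=0.0000 Bond=97.0874
(2,2): Delta=-2.4765 Bond=374.9582
V0=61.4960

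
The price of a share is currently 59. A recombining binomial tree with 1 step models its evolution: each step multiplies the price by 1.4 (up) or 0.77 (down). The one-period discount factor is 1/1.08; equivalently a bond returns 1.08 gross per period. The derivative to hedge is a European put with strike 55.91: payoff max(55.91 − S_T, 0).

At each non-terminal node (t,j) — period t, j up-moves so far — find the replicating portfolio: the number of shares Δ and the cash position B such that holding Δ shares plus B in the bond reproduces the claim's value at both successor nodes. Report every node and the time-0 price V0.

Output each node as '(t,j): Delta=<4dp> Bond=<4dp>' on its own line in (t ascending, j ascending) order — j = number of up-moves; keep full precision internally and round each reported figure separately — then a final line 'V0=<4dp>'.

No-arbitrage ⇒ martingale measure with p* = (R−d)/(u−d) = 0.4921.
Terminal values V(1,·): V(1,0)=10.4800, V(1,1)=0.0000
Node (0,0) S=59.0000: V=(p*·0.0000+(1−p*)·10.4800)/1.08=4.9289; Δ=(0.0000−10.4800)/(82.6000−45.4300)=-0.2819; B=V−Δ·S=21.5638
Root portfolio cost Δ·59+B reproduces V0=4.9289.

(0,0): Delta=-0.2819 Bond=21.5638
V0=4.9289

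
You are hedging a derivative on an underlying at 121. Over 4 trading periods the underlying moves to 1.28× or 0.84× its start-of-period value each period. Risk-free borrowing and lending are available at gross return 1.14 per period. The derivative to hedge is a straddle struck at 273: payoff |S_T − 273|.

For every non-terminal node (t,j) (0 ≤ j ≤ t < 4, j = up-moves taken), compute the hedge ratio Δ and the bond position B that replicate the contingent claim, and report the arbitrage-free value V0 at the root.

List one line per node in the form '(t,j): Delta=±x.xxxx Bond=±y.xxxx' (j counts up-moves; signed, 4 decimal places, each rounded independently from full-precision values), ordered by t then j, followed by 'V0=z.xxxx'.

Since d<R<u, set p* = (R−d)/(u−d) = 0.6818; price each node as the discounted p*-expectation of its children.
Terminal values V(4,·): V(4,0)=212.7576, V(4,1)=181.2020, V(4,2)=133.1173, V(4,3)=59.8455, V(4,4)=51.8069
(3,0): S=71.7172. Δ = (V_up−V_dn)/(S_up−S_dn) = (181.2020−212.7576)/(91.7980−60.2424) = -1.0000. V = [p*·181.2020 + (1−p*)·212.7576]/1.14 = 167.7565. B = V − Δ·S = 239.4737.
(3,1): S=109.2833. Δ = (V_up−V_dn)/(S_up−S_dn) = (133.1173−181.2020)/(139.8827−91.7980) = -1.0000. V = [p*·133.1173 + (1−p*)·181.2020]/1.14 = 130.1904. B = V − Δ·S = 239.4737.
(3,2): S=166.5270. Δ = (V_up−V_dn)/(S_up−S_dn) = (59.8455−133.1173)/(213.1545−139.8827) = -1.0000. V = [p*·59.8455 + (1−p*)·133.1173]/1.14 = 72.9467. B = V − Δ·S = 239.4737.
(3,3): S=253.7554. Δ = (V_up−V_dn)/(S_up−S_dn) = (51.8069−59.8455)/(324.8069−213.1545) = -0.0720. V = [p*·51.8069 + (1−p*)·59.8455]/1.14 = 47.6883. B = V − Δ·S = 65.9577.
(2,0): S=85.3776. Δ = (V_up−V_dn)/(S_up−S_dn) = (130.1904−167.7565)/(109.2833−71.7172) = -1.0000. V = [p*·130.1904 + (1−p*)·167.7565]/1.14 = 124.6870. B = V − Δ·S = 210.0646.
(2,1): S=130.0992. Δ = (V_up−V_dn)/(S_up−S_dn) = (72.9467−130.1904)/(166.5270−109.2833) = -1.0000. V = [p*·72.9467 + (1−p*)·130.1904]/1.14 = 79.9654. B = V − Δ·S = 210.0646.
(2,2): S=198.2464. Δ = (V_up−V_dn)/(S_up−S_dn) = (47.6883−72.9467)/(253.7554−166.5270) = -0.2896. V = [p*·47.6883 + (1−p*)·72.9467]/1.14 = 48.8816. B = V − Δ·S = 106.2872.
(1,0): S=101.6400. Δ = (V_up−V_dn)/(S_up−S_dn) = (79.9654−124.6870)/(130.0992−85.3776) = -1.0000. V = [p*·79.9654 + (1−p*)·124.6870]/1.14 = 82.6272. B = V − Δ·S = 184.2672.
(1,1): S=154.8800. Δ = (V_up−V_dn)/(S_up−S_dn) = (48.8816−79.9654)/(198.2464−130.0992) = -0.4561. V = [p*·48.8816 + (1−p*)·79.9654]/1.14 = 51.5543. B = V − Δ·S = 122.1994.
(0,0): S=121.0000. Δ = (V_up−V_dn)/(S_up−S_dn) = (51.5543−82.6272)/(154.8800−101.6400) = -0.5836. V = [p*·51.5543 + (1−p*)·82.6272]/1.14 = 53.8957. B = V − Δ·S = 124.5160.
Check: Δ(0,0)·S0 + B(0,0) = 53.8957 = V0.

(0,0): Delta=-0.5836 Bond=124.5160
(1,0): Delta=-1.0000 Bond=184.2672
(1,1): Delta=-0.4561 Bond=122.1994
(2,0): Delta=-1.0000 Bond=210.0646
(2,1): Delta=-1.0000 Bond=210.0646
(2,2): Delta=-0.2896 Bond=106.2872
(3,0): Delta=-1.0000 Bond=239.4737
(3,1): Delta=-1.0000 Bond=239.4737
(3,2): Delta=-1.0000 Bond=239.4737
(3,3): Delta=-0.0720 Bond=65.9577
V0=53.8957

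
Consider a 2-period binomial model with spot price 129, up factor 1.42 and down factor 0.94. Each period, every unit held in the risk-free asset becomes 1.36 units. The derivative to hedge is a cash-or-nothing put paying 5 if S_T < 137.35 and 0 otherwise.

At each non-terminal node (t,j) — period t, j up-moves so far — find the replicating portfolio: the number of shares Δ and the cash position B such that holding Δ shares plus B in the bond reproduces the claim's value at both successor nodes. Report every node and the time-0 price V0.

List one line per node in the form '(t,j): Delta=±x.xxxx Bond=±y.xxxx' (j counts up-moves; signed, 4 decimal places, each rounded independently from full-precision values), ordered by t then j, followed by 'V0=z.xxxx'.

(0,0): Delta=-0.0074 Bond=0.9997
(1,0): Delta=-0.0859 Bond=10.8762
(1,1): Delta=0.0000 Bond=0.0000
V0=0.0422

The replicating-portfolio and risk-neutral prices coincide; use p* = (1.36−0.94)/(1.42−0.94) = 0.8750 for the latter.
Terminal payoffs: V(2,0)=5.0000, V(2,1)=0.0000, V(2,2)=0.0000
  t=1,j=0: stock 121.2600 → up 172.1892 (V=0.0000), down 113.9844 (V=5.0000). Price 0.4596; hedge Δ=-0.0859, bond B=10.8762.
  t=1,j=1: stock 183.1800 → up 260.1156 (V=0.0000), down 172.1892 (V=0.0000). Price 0.0000; hedge Δ=0.0000, bond B=0.0000.
  t=0,j=0: stock 129.0000 → up 183.1800 (V=0.0000), down 121.2600 (V=0.4596). Price 0.0422; hedge Δ=-0.0074, bond B=0.9997.
Self-financing check: at every node Δ·S+B equals the discounted successor values.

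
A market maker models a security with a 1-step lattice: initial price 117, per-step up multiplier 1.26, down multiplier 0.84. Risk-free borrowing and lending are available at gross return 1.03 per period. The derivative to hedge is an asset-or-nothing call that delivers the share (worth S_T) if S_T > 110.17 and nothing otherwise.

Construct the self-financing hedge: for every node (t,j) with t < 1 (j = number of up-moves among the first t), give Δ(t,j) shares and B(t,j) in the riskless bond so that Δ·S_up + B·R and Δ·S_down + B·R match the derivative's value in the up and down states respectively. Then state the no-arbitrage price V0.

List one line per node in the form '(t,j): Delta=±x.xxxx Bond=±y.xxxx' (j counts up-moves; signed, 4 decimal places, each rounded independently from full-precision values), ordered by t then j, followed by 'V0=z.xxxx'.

Since d<R<u, set p* = (R−d)/(u−d) = 0.4524; price each node as the discounted p*-expectation of its children.
Payoff layer (t=1): V(1,0)=0.0000, V(1,1)=147.4200
  t=0,j=0: stock 117.0000 → up 147.4200 (V=147.4200), down 98.2800 (V=0.0000). Price 64.7476; hedge Δ=3.0000, bond B=-286.2524.
Self-financing check: at every node Δ·S+B equals the discounted successor values.

(0,0): Delta=3.0000 Bond=-286.2524
V0=64.7476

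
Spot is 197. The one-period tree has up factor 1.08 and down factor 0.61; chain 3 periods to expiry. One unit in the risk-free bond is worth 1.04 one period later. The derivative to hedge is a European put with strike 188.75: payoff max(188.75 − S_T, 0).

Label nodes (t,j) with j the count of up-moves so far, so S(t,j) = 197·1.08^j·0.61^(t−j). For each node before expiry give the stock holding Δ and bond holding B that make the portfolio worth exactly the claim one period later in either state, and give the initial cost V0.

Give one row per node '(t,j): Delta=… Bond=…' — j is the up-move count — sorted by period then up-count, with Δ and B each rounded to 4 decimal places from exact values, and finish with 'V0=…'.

(0,0): Delta=-0.5034 Bond=110.4186
(1,0): Delta=-1.0000 Bond=174.5100
(1,1): Delta=-0.4773 Bond=109.2842
(2,0): Delta=-1.0000 Bond=181.4904
(2,1): Delta=-1.0000 Bond=181.4904
(2,2): Delta=-0.4499 Bond=107.3454
V0=11.2459

Since d<R<u, set p* = (R−d)/(u−d) = 0.9149; price each node as the discounted p*-expectation of its children.
Payoff layer (t=3): V(3,0)=144.0347, V(3,1)=109.5820, V(3,2)=48.5837, V(3,3)=0.0000
Node (2,0) S=73.3037: V=(p*·109.5820+(1−p*)·144.0347)/1.04=108.1867; Δ=(109.5820−144.0347)/(79.1680−44.7153)=-1.0000; B=V−Δ·S=181.4904
Node (2,1) S=129.7836: V=(p*·48.5837+(1−p*)·109.5820)/1.04=51.7068; Δ=(48.5837−109.5820)/(140.1663−79.1680)=-1.0000; B=V−Δ·S=181.4904
Node (2,2) S=229.7808: V=(p*·0.0000+(1−p*)·48.5837)/1.04=3.9758; Δ=(0.0000−48.5837)/(248.1633−140.1663)=-0.4499; B=V−Δ·S=107.3454
Node (1,0) S=120.1700: V=(p*·51.7068+(1−p*)·108.1867)/1.04=54.3400; Δ=(51.7068−108.1867)/(129.7836−73.3037)=-1.0000; B=V−Δ·S=174.5100
Node (1,1) S=212.7600: V=(p*·3.9758+(1−p*)·51.7068)/1.04=7.7288; Δ=(3.9758−51.7068)/(229.7808−129.7836)=-0.4773; B=V−Δ·S=109.2842
Node (0,0) S=197.0000: V=(p*·7.7288+(1−p*)·54.3400)/1.04=11.2459; Δ=(7.7288−54.3400)/(212.7600−120.1700)=-0.5034; B=V−Δ·S=110.4186
Root portfolio cost Δ·197+B reproduces V0=11.2459.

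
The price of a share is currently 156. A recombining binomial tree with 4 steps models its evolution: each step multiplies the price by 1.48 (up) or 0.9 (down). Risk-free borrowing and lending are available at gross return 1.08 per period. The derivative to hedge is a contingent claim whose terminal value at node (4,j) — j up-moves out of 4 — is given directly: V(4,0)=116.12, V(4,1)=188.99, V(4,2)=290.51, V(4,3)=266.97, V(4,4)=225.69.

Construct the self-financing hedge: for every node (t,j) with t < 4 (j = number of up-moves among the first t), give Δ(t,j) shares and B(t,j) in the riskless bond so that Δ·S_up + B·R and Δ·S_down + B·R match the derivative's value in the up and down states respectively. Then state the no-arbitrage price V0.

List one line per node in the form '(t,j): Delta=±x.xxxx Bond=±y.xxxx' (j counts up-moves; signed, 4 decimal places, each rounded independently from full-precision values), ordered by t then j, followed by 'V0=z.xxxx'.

No-arbitrage ⇒ martingale measure with p* = (R−d)/(u−d) = 0.3103.
Terminal values V(4,·): V(4,0)=116.1200, V(4,1)=188.9900, V(4,2)=290.5100, V(4,3)=266.9700, V(4,4)=225.6900
(3,0): S=113.7240. Δ = (V_up−V_dn)/(S_up−S_dn) = (188.9900−116.1200)/(168.3115−102.3516) = 1.1048. V = [p*·188.9900 + (1−p*)·116.1200]/1.08 = 128.4582. B = V − Δ·S = 2.8202.
(3,1): S=187.0128. Δ = (V_up−V_dn)/(S_up−S_dn) = (290.5100−188.9900)/(276.7789−168.3115) = 0.9359. V = [p*·290.5100 + (1−p*)·188.9900]/1.08 = 204.1632. B = V − Δ·S = 29.1287.
(3,2): S=307.5322. Δ = (V_up−V_dn)/(S_up−S_dn) = (266.9700−290.5100)/(455.1476−276.7789) = -0.1320. V = [p*·266.9700 + (1−p*)·290.5100]/1.08 = 262.2264. B = V − Δ·S = 302.8126.
(3,3): S=505.7196. Δ = (V_up−V_dn)/(S_up−S_dn) = (225.6900−266.9700)/(748.4649−455.1476) = -0.1407. V = [p*·225.6900 + (1−p*)·266.9700]/1.08 = 235.3324. B = V − Δ·S = 306.5048.
(2,0): S=126.3600. Δ = (V_up−V_dn)/(S_up−S_dn) = (204.1632−128.4582)/(187.0128−113.7240) = 1.0330. V = [p*·204.1632 + (1−p*)·128.4582]/1.08 = 140.6971. B = V − Δ·S = 10.1712.
(2,1): S=207.7920. Δ = (V_up−V_dn)/(S_up−S_dn) = (262.2264−204.1632)/(307.5322−187.0128) = 0.4818. V = [p*·262.2264 + (1−p*)·204.1632]/1.08 = 205.7248. B = V − Δ·S = 105.6158.
(2,2): S=341.7024. Δ = (V_up−V_dn)/(S_up−S_dn) = (235.3324−262.2264)/(505.7196−307.5322) = -0.1357. V = [p*·235.3324 + (1−p*)·262.2264]/1.08 = 235.0740. B = V − Δ·S = 281.4430.
(1,0): S=140.4000. Δ = (V_up−V_dn)/(S_up−S_dn) = (205.7248−140.6971)/(207.7920−126.3600) = 0.7986. V = [p*·205.7248 + (1−p*)·140.6971]/1.08 = 148.9612. B = V − Δ·S = 36.8444.
(1,1): S=230.8800. Δ = (V_up−V_dn)/(S_up−S_dn) = (235.0740−205.7248)/(341.7024−207.7920) = 0.2192. V = [p*·235.0740 + (1−p*)·205.7248]/1.08 = 198.9196. B = V − Δ·S = 148.3175.
(0,0): S=156.0000. Δ = (V_up−V_dn)/(S_up−S_dn) = (198.9196−148.9612)/(230.8800−140.4000) = 0.5521. V = [p*·198.9196 + (1−p*)·148.9612]/1.08 = 152.2829. B = V − Δ·S = 66.1477.
Self-financing check: at every node Δ·S+B equals the discounted successor values.

(0,0): Delta=0.5521 Bond=66.1477
(1,0): Delta=0.7986 Bond=36.8444
(1,1): Delta=0.2192 Bond=148.3175
(2,0): Delta=1.0330 Bond=10.1712
(2,1): Delta=0.4818 Bond=105.6158
(2,2): Delta=-0.1357 Bond=281.4430
(3,0): Delta=1.1048 Bond=2.8202
(3,1): Delta=0.9359 Bond=29.1287
(3,2): Delta=-0.1320 Bond=302.8126
(3,3): Delta=-0.1407 Bond=306.5048
V0=152.2829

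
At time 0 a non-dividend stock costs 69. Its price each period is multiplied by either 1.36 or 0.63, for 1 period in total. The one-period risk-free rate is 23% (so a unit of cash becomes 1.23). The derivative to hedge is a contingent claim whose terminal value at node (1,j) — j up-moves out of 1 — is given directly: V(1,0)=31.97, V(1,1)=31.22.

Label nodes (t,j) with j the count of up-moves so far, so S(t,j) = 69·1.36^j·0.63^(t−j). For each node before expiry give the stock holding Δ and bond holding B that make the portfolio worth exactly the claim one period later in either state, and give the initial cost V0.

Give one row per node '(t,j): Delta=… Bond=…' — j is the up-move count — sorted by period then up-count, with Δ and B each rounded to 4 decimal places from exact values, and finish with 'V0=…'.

(0,0): Delta=-0.0149 Bond=26.5181
V0=25.4907

Risk-neutral probability p* = (R−d)/(u−d) = (1.23−0.63)/(1.36−0.63) = 0.8219.
Payoff layer (t=1): V(1,0)=31.9700, V(1,1)=31.2200
  t=0,j=0: stock 69.0000 → up 93.8400 (V=31.2200), down 43.4700 (V=31.9700). Price 25.4907; hedge Δ=-0.0149, bond B=26.5181.
The time-0 hedge costs 25.4907, which is the no-arbitrage price.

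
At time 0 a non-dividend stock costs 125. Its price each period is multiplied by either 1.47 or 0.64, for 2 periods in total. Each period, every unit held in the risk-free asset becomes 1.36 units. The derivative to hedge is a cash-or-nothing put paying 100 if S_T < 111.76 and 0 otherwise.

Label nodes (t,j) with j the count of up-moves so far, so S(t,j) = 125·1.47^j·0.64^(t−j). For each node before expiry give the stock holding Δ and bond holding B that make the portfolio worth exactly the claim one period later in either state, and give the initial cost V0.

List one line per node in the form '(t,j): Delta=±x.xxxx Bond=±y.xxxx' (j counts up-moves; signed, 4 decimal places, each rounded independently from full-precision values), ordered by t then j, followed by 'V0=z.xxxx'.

(0,0): Delta=-0.0939 Bond=12.6904
(1,0): Delta=-1.5060 Bond=130.2268
(1,1): Delta=0.0000 Bond=0.0000
V0=0.9496

No-arbitrage ⇒ martingale measure with p* = (R−d)/(u−d) = 0.8675.
At expiry t=2: V(2,0)=100.0000, V(2,1)=0.0000, V(2,2)=0.0000
Node (1,0) S=80.0000: V=(p*·0.0000+(1−p*)·100.0000)/1.36=9.7449; Δ=(0.0000−100.0000)/(117.6000−51.2000)=-1.5060; B=V−Δ·S=130.2268
Node (1,1) S=183.7500: V=(p*·0.0000+(1−p*)·0.0000)/1.36=0.0000; Δ=(0.0000−0.0000)/(270.1125−117.6000)=0.0000; B=V−Δ·S=0.0000
Node (0,0) S=125.0000: V=(p*·0.0000+(1−p*)·9.7449)/1.36=0.9496; Δ=(0.0000−9.7449)/(183.7500−80.0000)=-0.0939; B=V−Δ·S=12.6904
Each (Δ,B) replicates both successor values, so the strategy is self-financing and V0 is arbitrage-free.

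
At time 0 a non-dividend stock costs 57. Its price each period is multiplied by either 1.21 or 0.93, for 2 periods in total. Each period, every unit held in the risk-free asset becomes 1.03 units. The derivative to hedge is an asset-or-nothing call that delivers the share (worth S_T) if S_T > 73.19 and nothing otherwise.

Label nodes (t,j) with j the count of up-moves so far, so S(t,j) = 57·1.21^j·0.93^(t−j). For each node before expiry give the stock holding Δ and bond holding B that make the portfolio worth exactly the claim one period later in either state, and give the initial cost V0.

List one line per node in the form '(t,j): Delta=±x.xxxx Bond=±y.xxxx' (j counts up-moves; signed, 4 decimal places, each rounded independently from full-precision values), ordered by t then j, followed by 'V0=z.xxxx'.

Since d<R<u, set p* = (R−d)/(u−d) = 0.3571; price each node as the discounted p*-expectation of its children.
Terminal values V(2,·): V(2,0)=0.0000, V(2,1)=0.0000, V(2,2)=83.4537
Node (1,0) S=53.0100: V=(p*·0.0000+(1−p*)·0.0000)/1.03=0.0000; Δ=(0.0000−0.0000)/(64.1421−49.2993)=0.0000; B=V−Δ·S=0.0000
Node (1,1) S=68.9700: V=(p*·83.4537+(1−p*)·0.0000)/1.03=28.9368; Δ=(83.4537−0.0000)/(83.4537−64.1421)=4.3214; B=V−Δ·S=-269.1121
Node (0,0) S=57.0000: V=(p*·28.9368+(1−p*)·0.0000)/1.03=10.0336; Δ=(28.9368−0.0000)/(68.9700−53.0100)=1.8131; B=V−Δ·S=-93.3121
Self-financing check: at every node Δ·S+B equals the discounted successor values.

(0,0): Delta=1.8131 Bond=-93.3121
(1,0): Delta=0.0000 Bond=0.0000
(1,1): Delta=4.3214 Bond=-269.1121
V0=10.0336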